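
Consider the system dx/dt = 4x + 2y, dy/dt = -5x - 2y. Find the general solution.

Coefficient matrix A = [[4, 2], [-5, -2]].
Characteristic polynomial det(A - λI) = λ^2 - 2λ + 2 = 0.
Eigenvalues λ = 1 ± i (complex conjugate pair).
For λ=1+i: an eigenvector is (-1,2) - i(1,-1) = (-1 - i, 2 + i).
A real fundamental pair from Re and Im of e^((1+i)t)v: X_1 = e^(t)(cos(t)·(-1,2) + sin(t)·(1,-1)), X_2 = e^(t)(sin(t)·(-1,2) - cos(t)·(1,-1)).
General solution: K_1X_1 + K_2X_2.

x(t) = K_1e^(t)sin(t) - K_1e^(t)cos(t) - K_2e^(t)sin(t) - K_2e^(t)cos(t), y(t) = -K_1e^(t)sin(t) + 2K_1e^(t)cos(t) + 2K_2e^(t)sin(t) + K_2e^(t)cos(t)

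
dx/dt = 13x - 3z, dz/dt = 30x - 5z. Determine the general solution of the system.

Coefficient matrix A = [[13, -3], [30, -5]].
Characteristic polynomial det(A - λI) = λ^2 - 8λ + 25 = 0.
Eigenvalues λ = 4 ± 3i (complex conjugate pair).
For λ=4+3i: an eigenvector is (0,1) - i(-1,-3) = (0 + i, 1 + 3i).
A real fundamental pair from Re and Im of e^((4+3i)t)v: X_1 = e^(4t)(cos(3t)·(0,1) + sin(3t)·(-1,-3)), X_2 = e^(4t)(sin(3t)·(0,1) - cos(3t)·(-1,-3)).
General solution: K_1X_1 + K_2X_2.

x(t) = -K_1e^(4t)sin(3t) + K_2e^(4t)cos(3t), z(t) = -3K_1e^(4t)sin(3t) + K_1e^(4t)cos(3t) + K_2e^(4t)sin(3t) + 3K_2e^(4t)cos(3t)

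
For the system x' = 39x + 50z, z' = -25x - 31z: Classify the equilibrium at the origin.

A = [[39,50],[-25,-31]]; det(A-λI) = λ^2 - 8λ + 41.
λ = 4 ± 5i: positive real part.

unstable spiral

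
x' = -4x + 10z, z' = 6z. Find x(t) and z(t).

x(t) = -c_1e^(-4t) + c_2e^(6t), z(t) = c_2e^(6t)

Coefficient matrix A = [[-4, 10], [0, 6]].
Characteristic polynomial det(A - λI) = λ^2 - 2λ - 24 = 0.
Eigenvalues λ = -4, 6.
For λ=-4: (A-λI) row 1 is [0, 10], so an eigenvector is (-1, 0).
For λ=6: (A-λI) row 1 is [-10, 10], so an eigenvector is (1, 1).
General solution: c_1e^(-4t)(-1,0) + c_2e^(6t)(1,1).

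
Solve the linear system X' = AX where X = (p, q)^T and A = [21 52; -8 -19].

Coefficient matrix A = [[21, 52], [-8, -19]].
Characteristic polynomial det(A - λI) = λ^2 - 2λ + 17 = 0.
Eigenvalues λ = 1 ± 4i (complex conjugate pair).
For λ=1+4i: an eigenvector is (3,-1) - i(2,-1) = (3 - 2i, -1 + i).
A real fundamental pair from Re and Im of e^((1+4i)t)v: X_1 = e^(t)(cos(4t)·(3,-1) + sin(4t)·(2,-1)), X_2 = e^(t)(sin(4t)·(3,-1) - cos(4t)·(2,-1)).
General solution: C_1X_1 + C_2X_2.

p(t) = 2C_1e^(t)sin(4t) + 3C_1e^(t)cos(4t) + 3C_2e^(t)sin(4t) - 2C_2e^(t)cos(4t), q(t) = -C_1e^(t)sin(4t) - C_1e^(t)cos(4t) - C_2e^(t)sin(4t) + C_2e^(t)cos(4t)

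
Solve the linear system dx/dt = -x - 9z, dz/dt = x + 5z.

x(t) = -3c_1e^(2t) - 3c_2te^(2t) + c_2e^(2t), z(t) = c_1e^(2t) + c_2te^(2t)

Coefficient matrix A = [[-1, -9], [1, 5]].
Characteristic polynomial det(A - λI) = λ^2 - 4λ + 4 = 0.
Single eigenvalue λ = 2 with algebraic multiplicity 2.
Eigenvector v = (-3,1); generalized eigenvector w with (A-λI)w=v is (1,0).
General solution: e^(2t)[c_1·v + c_2·(t·v + w)].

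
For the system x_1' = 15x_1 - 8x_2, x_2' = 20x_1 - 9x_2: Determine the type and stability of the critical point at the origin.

A = [[15,-8],[20,-9]]; det(A-λI) = λ^2 - 6λ + 25.
λ = 3 ± 4i: positive real part.

unstable spiral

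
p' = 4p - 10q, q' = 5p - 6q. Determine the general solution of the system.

p(t) = -c_1e^(-t)sin(5t) + c_1e^(-t)cos(5t) + c_2e^(-t)sin(5t) + c_2e^(-t)cos(5t), q(t) = c_1e^(-t)cos(5t) + c_2e^(-t)sin(5t)

Coefficient matrix A = [[4, -10], [5, -6]].
Characteristic polynomial det(A - λI) = λ^2 + 2λ + 26 = 0.
Eigenvalues λ = -1 ± 5i (complex conjugate pair).
For λ=-1+5i: an eigenvector is (1,1) - i(-1,0) = (1 + i, 1).
A real fundamental pair from Re and Im of e^((-1+5i)t)v: X_1 = e^(-t)(cos(5t)·(1,1) + sin(5t)·(-1,0)), X_2 = e^(-t)(sin(5t)·(1,1) - cos(5t)·(-1,0)).
General solution: c_1X_1 + c_2X_2.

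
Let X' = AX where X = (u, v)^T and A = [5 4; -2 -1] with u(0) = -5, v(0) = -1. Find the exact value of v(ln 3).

141

A = [[5,4],[-2,-1]]; eigenvalues λ = 1, 3.
Eigenvectors: (-1,1) for λ=1, (-2,1) for λ=3.
From the initial condition, c_1 = -7, c_2 = 6.
v(ln 3) = (-7)(3^1)(1) + (6)(3^3)(1) = 141.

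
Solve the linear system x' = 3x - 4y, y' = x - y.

Coefficient matrix A = [[3, -4], [1, -1]].
Characteristic polynomial det(A - λI) = λ^2 - 2λ + 1 = 0.
Single eigenvalue λ = 1 with algebraic multiplicity 2.
Eigenvector v = (2,1); generalized eigenvector w with (A-λI)w=v is (3,1).
General solution: e^(t)[K_1·v + K_2·(t·v + w)].

x(t) = 2K_1e^(t) + 2K_2te^(t) + 3K_2e^(t), y(t) = K_1e^(t) + K_2te^(t) + K_2e^(t)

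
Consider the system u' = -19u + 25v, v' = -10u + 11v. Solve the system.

u(t) = 2c_1e^(-4t)sin(5t) + c_1e^(-4t)cos(5t) + c_2e^(-4t)sin(5t) - 2c_2e^(-4t)cos(5t), v(t) = c_1e^(-4t)sin(5t) + c_1e^(-4t)cos(5t) + c_2e^(-4t)sin(5t) - c_2e^(-4t)cos(5t)

Coefficient matrix A = [[-19, 25], [-10, 11]].
Characteristic polynomial det(A - λI) = λ^2 + 8λ + 41 = 0.
Eigenvalues λ = -4 ± 5i (complex conjugate pair).
For λ=-4+5i: an eigenvector is (1,1) - i(2,1) = (1 - 2i, 1 - i).
A real fundamental pair from Re and Im of e^((-4+5i)t)v: X_1 = e^(-4t)(cos(5t)·(1,1) + sin(5t)·(2,1)), X_2 = e^(-4t)(sin(5t)·(1,1) - cos(5t)·(2,1)).
General solution: c_1X_1 + c_2X_2.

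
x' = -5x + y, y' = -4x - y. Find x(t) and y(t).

x(t) = -K_1e^(-3t) - K_2te^(-3t) + K_2e^(-3t), y(t) = -2K_1e^(-3t) - 2K_2te^(-3t) + K_2e^(-3t)

Coefficient matrix A = [[-5, 1], [-4, -1]].
Characteristic polynomial det(A - λI) = λ^2 + 6λ + 9 = 0.
Single eigenvalue λ = -3 with algebraic multiplicity 2.
Eigenvector v = (-1,-2); generalized eigenvector w with (A-λI)w=v is (1,1).
General solution: e^(-3t)[K_1·v + K_2·(t·v + w)].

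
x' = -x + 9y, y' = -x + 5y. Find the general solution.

x(t) = 3c_1e^(2t) + 3c_2te^(2t) - c_2e^(2t), y(t) = c_1e^(2t) + c_2te^(2t)

Coefficient matrix A = [[-1, 9], [-1, 5]].
Characteristic polynomial det(A - λI) = λ^2 - 4λ + 4 = 0.
Single eigenvalue λ = 2 with algebraic multiplicity 2.
Eigenvector v = (3,1); generalized eigenvector w with (A-λI)w=v is (-1,0).
General solution: e^(2t)[c_1·v + c_2·(t·v + w)].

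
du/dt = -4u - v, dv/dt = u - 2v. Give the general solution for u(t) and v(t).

u(t) = -K_1e^(-3t) - K_2te^(-3t) + 3K_2e^(-3t), v(t) = K_1e^(-3t) + K_2te^(-3t) - 2K_2e^(-3t)

Coefficient matrix A = [[-4, -1], [1, -2]].
Characteristic polynomial det(A - λI) = λ^2 + 6λ + 9 = 0.
Single eigenvalue λ = -3 with algebraic multiplicity 2.
Eigenvector v = (-1,1); generalized eigenvector w with (A-λI)w=v is (3,-2).
General solution: e^(-3t)[K_1·v + K_2·(t·v + w)].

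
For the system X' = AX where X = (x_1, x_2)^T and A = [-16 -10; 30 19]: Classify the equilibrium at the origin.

saddle

A = [[-16,-10],[30,19]]; det(A-λI) = λ^2 - 3λ - 4.
λ = -1, 4: opposite signs.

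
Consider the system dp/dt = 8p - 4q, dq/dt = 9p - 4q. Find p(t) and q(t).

Coefficient matrix A = [[8, -4], [9, -4]].
Characteristic polynomial det(A - λI) = λ^2 - 4λ + 4 = 0.
Single eigenvalue λ = 2 with algebraic multiplicity 2.
Eigenvector v = (2,3); generalized eigenvector w with (A-λI)w=v is (1,1).
General solution: e^(2t)[K_1·v + K_2·(t·v + w)].

p(t) = 2K_1e^(2t) + 2K_2te^(2t) + K_2e^(2t), q(t) = 3K_1e^(2t) + 3K_2te^(2t) + K_2e^(2t)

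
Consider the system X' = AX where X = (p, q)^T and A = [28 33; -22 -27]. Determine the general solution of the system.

Coefficient matrix A = [[28, 33], [-22, -27]].
Characteristic polynomial det(A - λI) = λ^2 - λ - 30 = 0.
Eigenvalues λ = 6, -5.
For λ=6: (A-λI) row 1 is [22, 33], so an eigenvector is (3, -2).
For λ=-5: (A-λI) row 1 is [33, 33], so an eigenvector is (-1, 1).
General solution: c_1e^(6t)(3,-2) + c_2e^(-5t)(-1,1).

p(t) = 3c_1e^(6t) - c_2e^(-5t), q(t) = -2c_1e^(6t) + c_2e^(-5t)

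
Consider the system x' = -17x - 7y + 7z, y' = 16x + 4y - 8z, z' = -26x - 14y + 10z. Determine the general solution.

Coefficient matrix A = [[-17, -7, 7], [16, 4, -8], [-26, -14, 10]].
det(A - λI) = 0 gives eigenvalues λ = -4, 4, -3.
For λ=-4: eigenvector (0,1,1).
For λ=4: eigenvector (-1,1,-2).
For λ=-3: eigenvector (1,0,2).
General solution: c_1e^(-4t)(0,1,1) + c_2e^(4t)(-1,1,-2) + c_3e^(-3t)(1,0,2).

x(t) = -c_2e^(4t) + c_3e^(-3t), y(t) = c_1e^(-4t) + c_2e^(4t), z(t) = c_1e^(-4t) - 2c_2e^(4t) + 2c_3e^(-3t)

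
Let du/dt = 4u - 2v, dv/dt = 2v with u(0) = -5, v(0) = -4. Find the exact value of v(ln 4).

A = [[4,-2],[0,2]]; eigenvalues λ = 4, 2.
Eigenvectors: (-1,0) for λ=4, (1,1) for λ=2.
From the initial condition, c_1 = 1, c_2 = -4.
v(ln 4) = (1)(4^4)(0) + (-4)(4^2)(1) = -64.

-64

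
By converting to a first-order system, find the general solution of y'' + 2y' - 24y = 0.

y(t) = C_1e^(-6t) + C_2e^(4t)

Let x_1 = y, x_2 = y'. Then x_1' = x_2 and x_2' = 24x_1 - 2x_2.
A = [[0,1],[24,-2]]; det(A-λI) = λ^2 + 2λ - 24.
Eigenvalues λ = -6, 4 with eigenvectors (1,-6), (1,4).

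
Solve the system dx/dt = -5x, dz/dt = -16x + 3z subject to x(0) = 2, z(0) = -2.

Coefficient matrix A = [[-5, 0], [-16, 3]].
Characteristic polynomial det(A - λI) = λ^2 + 2λ - 15 = 0.
Eigenvalues λ = -5, 3.
For λ=-5: (A-λI) row 2 is [-16, 8], so an eigenvector is (1, 2).
For λ=3: (A-λI) row 1 is [-8, 0], so an eigenvector is (0, 1).
General solution: C_1e^(-5t)(1,2) + C_2e^(3t)(0,1).
Applying x(0)=2, z(0)=-2 gives C_1=2, C_2=-6.

x(t) = 2e^(-5t), z(t) = -6e^(3t) + 4e^(-5t)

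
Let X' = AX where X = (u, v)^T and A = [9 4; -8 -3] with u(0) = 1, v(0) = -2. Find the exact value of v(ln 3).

-6

A = [[9,4],[-8,-3]]; eigenvalues λ = 5, 1.
Eigenvectors: (1,-1) for λ=5, (-1,2) for λ=1.
From the initial condition, c_1 = 0, c_2 = -1.
v(ln 3) = (0)(3^5)(-1) + (-1)(3^1)(2) = -6.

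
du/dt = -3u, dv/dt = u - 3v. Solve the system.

u(t) = -C_2e^(-3t), v(t) = -C_1e^(-3t) - C_2te^(-3t) + C_2e^(-3t)

Coefficient matrix A = [[-3, 0], [1, -3]].
Characteristic polynomial det(A - λI) = λ^2 + 6λ + 9 = 0.
Single eigenvalue λ = -3 with algebraic multiplicity 2.
Eigenvector v = (0,-1); generalized eigenvector w with (A-λI)w=v is (-1,1).
General solution: e^(-3t)[C_1·v + C_2·(t·v + w)].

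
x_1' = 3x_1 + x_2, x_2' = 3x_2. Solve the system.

x_1(t) = -K_1e^(3t) - K_2te^(3t) + 3K_2e^(3t), x_2(t) = -K_2e^(3t)

Coefficient matrix A = [[3, 1], [0, 3]].
Characteristic polynomial det(A - λI) = λ^2 - 6λ + 9 = 0.
Single eigenvalue λ = 3 with algebraic multiplicity 2.
Eigenvector v = (-1,0); generalized eigenvector w with (A-λI)w=v is (3,-1).
General solution: e^(3t)[K_1·v + K_2·(t·v + w)].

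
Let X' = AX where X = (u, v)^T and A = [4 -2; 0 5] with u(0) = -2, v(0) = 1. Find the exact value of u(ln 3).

-486

A = [[4,-2],[0,5]]; eigenvalues λ = 5, 4.
Eigenvectors: (2,-1) for λ=5, (1,0) for λ=4.
From the initial condition, c_1 = -1, c_2 = 0.
u(ln 3) = (-1)(3^5)(2) + (0)(3^4)(1) = -486.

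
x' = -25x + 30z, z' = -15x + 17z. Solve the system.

Coefficient matrix A = [[-25, 30], [-15, 17]].
Characteristic polynomial det(A - λI) = λ^2 + 8λ + 25 = 0.
Eigenvalues λ = -4 ± 3i (complex conjugate pair).
For λ=-4+3i: an eigenvector is (-3,-2) - i(1,1) = (-3 - i, -2 - i).
A real fundamental pair from Re and Im of e^((-4+3i)t)v: X_1 = e^(-4t)(cos(3t)·(-3,-2) + sin(3t)·(1,1)), X_2 = e^(-4t)(sin(3t)·(-3,-2) - cos(3t)·(1,1)).
General solution: C_1X_1 + C_2X_2.

x(t) = C_1e^(-4t)sin(3t) - 3C_1e^(-4t)cos(3t) - 3C_2e^(-4t)sin(3t) - C_2e^(-4t)cos(3t), z(t) = C_1e^(-4t)sin(3t) - 2C_1e^(-4t)cos(3t) - 2C_2e^(-4t)sin(3t) - C_2e^(-4t)cos(3t)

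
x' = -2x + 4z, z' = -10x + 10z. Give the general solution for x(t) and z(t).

Coefficient matrix A = [[-2, 4], [-10, 10]].
Characteristic polynomial det(A - λI) = λ^2 - 8λ + 20 = 0.
Eigenvalues λ = 4 ± 2i (complex conjugate pair).
For λ=4+2i: an eigenvector is (-1,-1) - i(1,2) = (-1 - i, -1 - 2i).
A real fundamental pair from Re and Im of e^((4+2i)t)v: X_1 = e^(4t)(cos(2t)·(-1,-1) + sin(2t)·(1,2)), X_2 = e^(4t)(sin(2t)·(-1,-1) - cos(2t)·(1,2)).
General solution: K_1X_1 + K_2X_2.

x(t) = K_1e^(4t)sin(2t) - K_1e^(4t)cos(2t) - K_2e^(4t)sin(2t) - K_2e^(4t)cos(2t), z(t) = 2K_1e^(4t)sin(2t) - K_1e^(4t)cos(2t) - K_2e^(4t)sin(2t) - 2K_2e^(4t)cos(2t)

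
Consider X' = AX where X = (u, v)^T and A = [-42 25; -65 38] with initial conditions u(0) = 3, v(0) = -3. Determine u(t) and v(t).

u(t) = -39e^(-2t)sin(5t) + 3e^(-2t)cos(5t), v(t) = -63e^(-2t)sin(5t) - 3e^(-2t)cos(5t)

Coefficient matrix A = [[-42, 25], [-65, 38]].
Characteristic polynomial det(A - λI) = λ^2 + 4λ + 29 = 0.
Eigenvalues λ = -2 ± 5i (complex conjugate pair).
For λ=-2+5i: an eigenvector is (-1,-2) - i(-2,-3) = (-1 + 2i, -2 + 3i).
A real fundamental pair from Re and Im of e^((-2+5i)t)v: X_1 = e^(-2t)(cos(5t)·(-1,-2) + sin(5t)·(-2,-3)), X_2 = e^(-2t)(sin(5t)·(-1,-2) - cos(5t)·(-2,-3)).
General solution: K_1X_1 + K_2X_2.
Applying u(0)=3, v(0)=-3 gives K_1=15, K_2=9.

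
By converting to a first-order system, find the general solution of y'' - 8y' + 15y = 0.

y(t) = K_1e^(5t) + K_2e^(3t)

Let x_1 = y, x_2 = y'. Then x_1' = x_2 and x_2' = -15x_1 + 8x_2.
A = [[0,1],[-15,8]]; det(A-λI) = λ^2 - 8λ + 15.
Eigenvalues λ = 5, 3 with eigenvectors (1,5), (1,3).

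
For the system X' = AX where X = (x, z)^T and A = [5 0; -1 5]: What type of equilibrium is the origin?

unstable improper node

A = [[5,0],[-1,5]]; det(A-λI) = λ^2 - 10λ + 25.
repeated λ = 5 with a single eigenvector.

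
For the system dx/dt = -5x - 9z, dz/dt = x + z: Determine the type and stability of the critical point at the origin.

A = [[-5,-9],[1,1]]; det(A-λI) = λ^2 + 4λ + 4.
repeated λ = -2 with a single eigenvector.

stable improper node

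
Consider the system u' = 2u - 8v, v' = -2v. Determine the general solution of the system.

u(t) = -c_1e^(2t) - 2c_2e^(-2t), v(t) = -c_2e^(-2t)

Coefficient matrix A = [[2, -8], [0, -2]].
Characteristic polynomial det(A - λI) = λ^2 - 4 = 0.
Eigenvalues λ = 2, -2.
For λ=2: (A-λI) row 1 is [0, -8], so an eigenvector is (-1, 0).
For λ=-2: (A-λI) row 1 is [4, -8], so an eigenvector is (-2, -1).
General solution: c_1e^(2t)(-1,0) + c_2e^(-2t)(-2,-1).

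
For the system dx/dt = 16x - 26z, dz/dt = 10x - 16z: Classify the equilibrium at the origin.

A = [[16,-26],[10,-16]]; det(A-λI) = λ^2 + 4.
λ = 0 ± 2i: zero real part.

center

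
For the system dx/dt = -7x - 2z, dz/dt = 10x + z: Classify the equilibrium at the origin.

A = [[-7,-2],[10,1]]; det(A-λI) = λ^2 + 6λ + 13.
λ = -3 ± 2i: negative real part.

stable spiral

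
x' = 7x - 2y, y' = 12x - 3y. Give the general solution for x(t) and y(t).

x(t) = -C_1e^(t) + C_2e^(3t), y(t) = -3C_1e^(t) + 2C_2e^(3t)

Coefficient matrix A = [[7, -2], [12, -3]].
Characteristic polynomial det(A - λI) = λ^2 - 4λ + 3 = 0.
Eigenvalues λ = 1, 3.
For λ=1: (A-λI) row 1 is [6, -2], so an eigenvector is (-1, -3).
For λ=3: (A-λI) row 1 is [4, -2], so an eigenvector is (1, 2).
General solution: C_1e^(t)(-1,-3) + C_2e^(3t)(1,2).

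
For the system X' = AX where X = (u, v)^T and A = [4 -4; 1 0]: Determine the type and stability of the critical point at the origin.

unstable improper node

A = [[4,-4],[1,0]]; det(A-λI) = λ^2 - 4λ + 4.
repeated λ = 2 with a single eigenvector.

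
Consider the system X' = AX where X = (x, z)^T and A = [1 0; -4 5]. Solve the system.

Coefficient matrix A = [[1, 0], [-4, 5]].
Characteristic polynomial det(A - λI) = λ^2 - 6λ + 5 = 0.
Eigenvalues λ = 5, 1.
For λ=5: (A-λI) row 1 is [-4, 0], so an eigenvector is (0, -1).
For λ=1: (A-λI) row 2 is [-4, 4], so an eigenvector is (1, 1).
General solution: C_1e^(5t)(0,-1) + C_2e^(t)(1,1).

x(t) = C_2e^(t), z(t) = -C_1e^(5t) + C_2e^(t)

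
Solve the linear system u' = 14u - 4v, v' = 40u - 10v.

Coefficient matrix A = [[14, -4], [40, -10]].
Characteristic polynomial det(A - λI) = λ^2 - 4λ + 20 = 0.
Eigenvalues λ = 2 ± 4i (complex conjugate pair).
For λ=2+4i: an eigenvector is (0,1) - i(-1,-3) = (0 + i, 1 + 3i).
A real fundamental pair from Re and Im of e^((2+4i)t)v: X_1 = e^(2t)(cos(4t)·(0,1) + sin(4t)·(-1,-3)), X_2 = e^(2t)(sin(4t)·(0,1) - cos(4t)·(-1,-3)).
General solution: K_1X_1 + K_2X_2.

u(t) = -K_1e^(2t)sin(4t) + K_2e^(2t)cos(4t), v(t) = -3K_1e^(2t)sin(4t) + K_1e^(2t)cos(4t) + K_2e^(2t)sin(4t) + 3K_2e^(2t)cos(4t)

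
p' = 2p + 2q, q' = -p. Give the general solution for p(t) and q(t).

Coefficient matrix A = [[2, 2], [-1, 0]].
Characteristic polynomial det(A - λI) = λ^2 - 2λ + 2 = 0.
Eigenvalues λ = 1 ± i (complex conjugate pair).
For λ=1+i: an eigenvector is (-1,1) - i(1,0) = (-1 - i, 1).
A real fundamental pair from Re and Im of e^((1+i)t)v: X_1 = e^(t)(cos(t)·(-1,1) + sin(t)·(1,0)), X_2 = e^(t)(sin(t)·(-1,1) - cos(t)·(1,0)).
General solution: c_1X_1 + c_2X_2.

p(t) = c_1e^(t)sin(t) - c_1e^(t)cos(t) - c_2e^(t)sin(t) - c_2e^(t)cos(t), q(t) = c_1e^(t)cos(t) + c_2e^(t)sin(t)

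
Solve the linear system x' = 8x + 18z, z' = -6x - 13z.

x(t) = 3c_1e^(-4t) - 2c_2e^(-t), z(t) = -2c_1e^(-4t) + c_2e^(-t)

Coefficient matrix A = [[8, 18], [-6, -13]].
Characteristic polynomial det(A - λI) = λ^2 + 5λ + 4 = 0.
Eigenvalues λ = -4, -1.
For λ=-4: (A-λI) row 1 is [12, 18], so an eigenvector is (3, -2).
For λ=-1: (A-λI) row 1 is [9, 18], so an eigenvector is (-2, 1).
General solution: c_1e^(-4t)(3,-2) + c_2e^(-t)(-2,1).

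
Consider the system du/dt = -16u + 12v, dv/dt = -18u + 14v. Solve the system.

Coefficient matrix A = [[-16, 12], [-18, 14]].
Characteristic polynomial det(A - λI) = λ^2 + 2λ - 8 = 0.
Eigenvalues λ = 2, -4.
For λ=2: (A-λI) row 1 is [-18, 12], so an eigenvector is (-2, -3).
For λ=-4: (A-λI) row 1 is [-12, 12], so an eigenvector is (1, 1).
General solution: K_1e^(2t)(-2,-3) + K_2e^(-4t)(1,1).

u(t) = -2K_1e^(2t) + K_2e^(-4t), v(t) = -3K_1e^(2t) + K_2e^(-4t)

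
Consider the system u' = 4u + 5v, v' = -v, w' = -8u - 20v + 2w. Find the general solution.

Coefficient matrix A = [[4, 5, 0], [0, -1, 0], [-8, -20, 2]].
det(A - λI) = 0 gives eigenvalues λ = -1, 4, 2.
For λ=-1: eigenvector (-1,1,4).
For λ=4: eigenvector (1,0,-4).
For λ=2: eigenvector (0,0,1).
General solution: K_1e^(-t)(-1,1,4) + K_2e^(4t)(1,0,-4) + K_3e^(2t)(0,0,1).

u(t) = -K_1e^(-t) + K_2e^(4t), v(t) = K_1e^(-t), w(t) = 4K_1e^(-t) - 4K_2e^(4t) + K_3e^(2t)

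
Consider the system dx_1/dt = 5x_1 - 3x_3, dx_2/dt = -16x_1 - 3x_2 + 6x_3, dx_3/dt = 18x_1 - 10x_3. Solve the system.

x_1(t) = K_1e^(-t) + K_2e^(-4t), x_2(t) = -2K_1e^(-t) - 2K_2e^(-4t) + K_3e^(-3t), x_3(t) = 2K_1e^(-t) + 3K_2e^(-4t)

Coefficient matrix A = [[5, 0, -3], [-16, -3, 6], [18, 0, -10]].
det(A - λI) = 0 gives eigenvalues λ = -1, -4, -3.
For λ=-1: eigenvector (1,-2,2).
For λ=-4: eigenvector (1,-2,3).
For λ=-3: eigenvector (0,1,0).
General solution: K_1e^(-t)(1,-2,2) + K_2e^(-4t)(1,-2,3) + K_3e^(-3t)(0,1,0).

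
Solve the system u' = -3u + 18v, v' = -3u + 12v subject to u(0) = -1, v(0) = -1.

Coefficient matrix A = [[-3, 18], [-3, 12]].
Characteristic polynomial det(A - λI) = λ^2 - 9λ + 18 = 0.
Eigenvalues λ = 6, 3.
For λ=6: (A-λI) row 1 is [-9, 18], so an eigenvector is (2, 1).
For λ=3: (A-λI) row 1 is [-6, 18], so an eigenvector is (3, 1).
General solution: c_1e^(6t)(2,1) + c_2e^(3t)(3,1).
Applying u(0)=-1, v(0)=-1 gives c_1=-2, c_2=1.

u(t) = -4e^(6t) + 3e^(3t), v(t) = -2e^(6t) + e^(3t)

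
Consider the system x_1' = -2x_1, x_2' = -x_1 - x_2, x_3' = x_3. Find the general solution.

x_1(t) = c_3e^(-2t), x_2(t) = c_2e^(-t) + c_3e^(-2t), x_3(t) = c_1e^(t)

Coefficient matrix A = [[-2, 0, 0], [-1, -1, 0], [0, 0, 1]].
det(A - λI) = 0 gives eigenvalues λ = 1, -1, -2.
For λ=1: eigenvector (0,0,1).
For λ=-1: eigenvector (0,1,0).
For λ=-2: eigenvector (1,1,0).
General solution: c_1e^(t)(0,0,1) + c_2e^(-t)(0,1,0) + c_3e^(-2t)(1,1,0).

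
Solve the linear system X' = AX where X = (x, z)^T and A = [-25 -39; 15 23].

Coefficient matrix A = [[-25, -39], [15, 23]].
Characteristic polynomial det(A - λI) = λ^2 + 2λ + 10 = 0.
Eigenvalues λ = -1 ± 3i (complex conjugate pair).
For λ=-1+3i: an eigenvector is (-3,2) - i(-2,1) = (-3 + 2i, 2 - i).
A real fundamental pair from Re and Im of e^((-1+3i)t)v: X_1 = e^(-t)(cos(3t)·(-3,2) + sin(3t)·(-2,1)), X_2 = e^(-t)(sin(3t)·(-3,2) - cos(3t)·(-2,1)).
General solution: c_1X_1 + c_2X_2.

x(t) = -2c_1e^(-t)sin(3t) - 3c_1e^(-t)cos(3t) - 3c_2e^(-t)sin(3t) + 2c_2e^(-t)cos(3t), z(t) = c_1e^(-t)sin(3t) + 2c_1e^(-t)cos(3t) + 2c_2e^(-t)sin(3t) - c_2e^(-t)cos(3t)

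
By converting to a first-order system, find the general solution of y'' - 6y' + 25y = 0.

Let x_1 = y, x_2 = y'. Then x_1' = x_2 and x_2' = -25x_1 + 6x_2.
A = [[0,1],[-25,6]]; det(A-λI) = λ^2 - 6λ + 25.
Eigenvalues λ = 3 ± 4i.

y(t) = K_1e^(3t)cos(4t) + K_2e^(3t)sin(4t)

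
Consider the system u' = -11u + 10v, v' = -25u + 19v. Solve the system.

Coefficient matrix A = [[-11, 10], [-25, 19]].
Characteristic polynomial det(A - λI) = λ^2 - 8λ + 41 = 0.
Eigenvalues λ = 4 ± 5i (complex conjugate pair).
For λ=4+5i: an eigenvector is (-1,-2) - i(-1,-1) = (-1 + i, -2 + i).
A real fundamental pair from Re and Im of e^((4+5i)t)v: X_1 = e^(4t)(cos(5t)·(-1,-2) + sin(5t)·(-1,-1)), X_2 = e^(4t)(sin(5t)·(-1,-2) - cos(5t)·(-1,-1)).
General solution: c_1X_1 + c_2X_2.

u(t) = -c_1e^(4t)sin(5t) - c_1e^(4t)cos(5t) - c_2e^(4t)sin(5t) + c_2e^(4t)cos(5t), v(t) = -c_1e^(4t)sin(5t) - 2c_1e^(4t)cos(5t) - 2c_2e^(4t)sin(5t) + c_2e^(4t)cos(5t)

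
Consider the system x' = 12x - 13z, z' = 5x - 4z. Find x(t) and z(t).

x(t) = 3K_1e^(4t)sin(t) + 2K_1e^(4t)cos(t) + 2K_2e^(4t)sin(t) - 3K_2e^(4t)cos(t), z(t) = 2K_1e^(4t)sin(t) + K_1e^(4t)cos(t) + K_2e^(4t)sin(t) - 2K_2e^(4t)cos(t)

Coefficient matrix A = [[12, -13], [5, -4]].
Characteristic polynomial det(A - λI) = λ^2 - 8λ + 17 = 0.
Eigenvalues λ = 4 ± i (complex conjugate pair).
For λ=4+i: an eigenvector is (2,1) - i(3,2) = (2 - 3i, 1 - 2i).
A real fundamental pair from Re and Im of e^((4+i)t)v: X_1 = e^(4t)(cos(t)·(2,1) + sin(t)·(3,2)), X_2 = e^(4t)(sin(t)·(2,1) - cos(t)·(3,2)).
General solution: K_1X_1 + K_2X_2.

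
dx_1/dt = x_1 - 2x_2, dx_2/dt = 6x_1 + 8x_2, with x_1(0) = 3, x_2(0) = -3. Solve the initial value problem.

Coefficient matrix A = [[1, -2], [6, 8]].
Characteristic polynomial det(A - λI) = λ^2 - 9λ + 20 = 0.
Eigenvalues λ = 5, 4.
For λ=5: (A-λI) row 1 is [-4, -2], so an eigenvector is (-1, 2).
For λ=4: (A-λI) row 1 is [-3, -2], so an eigenvector is (-2, 3).
General solution: c_1e^(5t)(-1,2) + c_2e^(4t)(-2,3).
Applying x_1(0)=3, x_2(0)=-3 gives c_1=3, c_2=-3.

x_1(t) = -3e^(5t) + 6e^(4t), x_2(t) = 6e^(5t) - 9e^(4t)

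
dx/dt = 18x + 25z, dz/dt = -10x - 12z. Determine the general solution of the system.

x(t) = -c_1e^(3t)sin(5t) - 2c_1e^(3t)cos(5t) - 2c_2e^(3t)sin(5t) + c_2e^(3t)cos(5t), z(t) = c_1e^(3t)sin(5t) + c_1e^(3t)cos(5t) + c_2e^(3t)sin(5t) - c_2e^(3t)cos(5t)

Coefficient matrix A = [[18, 25], [-10, -12]].
Characteristic polynomial det(A - λI) = λ^2 - 6λ + 34 = 0.
Eigenvalues λ = 3 ± 5i (complex conjugate pair).
For λ=3+5i: an eigenvector is (-2,1) - i(-1,1) = (-2 + i, 1 - i).
A real fundamental pair from Re and Im of e^((3+5i)t)v: X_1 = e^(3t)(cos(5t)·(-2,1) + sin(5t)·(-1,1)), X_2 = e^(3t)(sin(5t)·(-2,1) - cos(5t)·(-1,1)).
General solution: c_1X_1 + c_2X_2.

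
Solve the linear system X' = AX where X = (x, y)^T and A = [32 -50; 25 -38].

Coefficient matrix A = [[32, -50], [25, -38]].
Characteristic polynomial det(A - λI) = λ^2 + 6λ + 34 = 0.
Eigenvalues λ = -3 ± 5i (complex conjugate pair).
For λ=-3+5i: an eigenvector is (1,1) - i(-3,-2) = (1 + 3i, 1 + 2i).
A real fundamental pair from Re and Im of e^((-3+5i)t)v: X_1 = e^(-3t)(cos(5t)·(1,1) + sin(5t)·(-3,-2)), X_2 = e^(-3t)(sin(5t)·(1,1) - cos(5t)·(-3,-2)).
General solution: c_1X_1 + c_2X_2.

x(t) = -3c_1e^(-3t)sin(5t) + c_1e^(-3t)cos(5t) + c_2e^(-3t)sin(5t) + 3c_2e^(-3t)cos(5t), y(t) = -2c_1e^(-3t)sin(5t) + c_1e^(-3t)cos(5t) + c_2e^(-3t)sin(5t) + 2c_2e^(-3t)cos(5t)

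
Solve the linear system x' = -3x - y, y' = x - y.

x(t) = c_1e^(-2t) + c_2te^(-2t) + 2c_2e^(-2t), y(t) = -c_1e^(-2t) - c_2te^(-2t) - 3c_2e^(-2t)

Coefficient matrix A = [[-3, -1], [1, -1]].
Characteristic polynomial det(A - λI) = λ^2 + 4λ + 4 = 0.
Single eigenvalue λ = -2 with algebraic multiplicity 2.
Eigenvector v = (1,-1); generalized eigenvector w with (A-λI)w=v is (2,-3).
General solution: e^(-2t)[c_1·v + c_2·(t·v + w)].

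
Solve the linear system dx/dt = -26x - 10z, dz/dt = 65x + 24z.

x(t) = c_1e^(-t)sin(5t) - c_1e^(-t)cos(5t) - c_2e^(-t)sin(5t) - c_2e^(-t)cos(5t), z(t) = -3c_1e^(-t)sin(5t) + 2c_1e^(-t)cos(5t) + 2c_2e^(-t)sin(5t) + 3c_2e^(-t)cos(5t)

Coefficient matrix A = [[-26, -10], [65, 24]].
Characteristic polynomial det(A - λI) = λ^2 + 2λ + 26 = 0.
Eigenvalues λ = -1 ± 5i (complex conjugate pair).
For λ=-1+5i: an eigenvector is (-1,2) - i(1,-3) = (-1 - i, 2 + 3i).
A real fundamental pair from Re and Im of e^((-1+5i)t)v: X_1 = e^(-t)(cos(5t)·(-1,2) + sin(5t)·(1,-3)), X_2 = e^(-t)(sin(5t)·(-1,2) - cos(5t)·(1,-3)).
General solution: c_1X_1 + c_2X_2.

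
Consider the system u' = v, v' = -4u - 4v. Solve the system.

Coefficient matrix A = [[0, 1], [-4, -4]].
Characteristic polynomial det(A - λI) = λ^2 + 4λ + 4 = 0.
Single eigenvalue λ = -2 with algebraic multiplicity 2.
Eigenvector v = (1,-2); generalized eigenvector w with (A-λI)w=v is (-1,3).
General solution: e^(-2t)[K_1·v + K_2·(t·v + w)].

u(t) = K_1e^(-2t) + K_2te^(-2t) - K_2e^(-2t), v(t) = -2K_1e^(-2t) - 2K_2te^(-2t) + 3K_2e^(-2t)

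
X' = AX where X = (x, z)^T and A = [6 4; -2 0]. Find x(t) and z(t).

x(t) = -K_1e^(2t) - 2K_2e^(4t), z(t) = K_1e^(2t) + K_2e^(4t)

Coefficient matrix A = [[6, 4], [-2, 0]].
Characteristic polynomial det(A - λI) = λ^2 - 6λ + 8 = 0.
Eigenvalues λ = 2, 4.
For λ=2: (A-λI) row 1 is [4, 4], so an eigenvector is (-1, 1).
For λ=4: (A-λI) row 1 is [2, 4], so an eigenvector is (-2, 1).
General solution: K_1e^(2t)(-1,1) + K_2e^(4t)(-2,1).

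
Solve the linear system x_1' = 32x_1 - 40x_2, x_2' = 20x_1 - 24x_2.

x_1(t) = -3K_1e^(4t)sin(4t) + K_1e^(4t)cos(4t) + K_2e^(4t)sin(4t) + 3K_2e^(4t)cos(4t), x_2(t) = -2K_1e^(4t)sin(4t) + K_1e^(4t)cos(4t) + K_2e^(4t)sin(4t) + 2K_2e^(4t)cos(4t)

Coefficient matrix A = [[32, -40], [20, -24]].
Characteristic polynomial det(A - λI) = λ^2 - 8λ + 32 = 0.
Eigenvalues λ = 4 ± 4i (complex conjugate pair).
For λ=4+4i: an eigenvector is (1,1) - i(-3,-2) = (1 + 3i, 1 + 2i).
A real fundamental pair from Re and Im of e^((4+4i)t)v: X_1 = e^(4t)(cos(4t)·(1,1) + sin(4t)·(-3,-2)), X_2 = e^(4t)(sin(4t)·(1,1) - cos(4t)·(-3,-2)).
General solution: K_1X_1 + K_2X_2.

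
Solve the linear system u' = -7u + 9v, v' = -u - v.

Coefficient matrix A = [[-7, 9], [-1, -1]].
Characteristic polynomial det(A - λI) = λ^2 + 8λ + 16 = 0.
Single eigenvalue λ = -4 with algebraic multiplicity 2.
Eigenvector v = (-3,-1); generalized eigenvector w with (A-λI)w=v is (1,0).
General solution: e^(-4t)[K_1·v + K_2·(t·v + w)].

u(t) = -3K_1e^(-4t) - 3K_2te^(-4t) + K_2e^(-4t), v(t) = -K_1e^(-4t) - K_2te^(-4t)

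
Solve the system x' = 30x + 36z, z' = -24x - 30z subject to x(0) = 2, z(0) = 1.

x(t) = 9e^(6t) - 7e^(-6t), z(t) = -6e^(6t) + 7e^(-6t)

Coefficient matrix A = [[30, 36], [-24, -30]].
Characteristic polynomial det(A - λI) = λ^2 - 36 = 0.
Eigenvalues λ = -6, 6.
For λ=-6: (A-λI) row 1 is [36, 36], so an eigenvector is (1, -1).
For λ=6: (A-λI) row 1 is [24, 36], so an eigenvector is (-3, 2).
General solution: c_1e^(-6t)(1,-1) + c_2e^(6t)(-3,2).
Applying x(0)=2, z(0)=1 gives c_1=-7, c_2=-3.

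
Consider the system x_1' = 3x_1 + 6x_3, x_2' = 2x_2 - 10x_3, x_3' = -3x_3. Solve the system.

Coefficient matrix A = [[3, 0, 6], [0, 2, -10], [0, 0, -3]].
det(A - λI) = 0 gives eigenvalues λ = -3, 3, 2.
For λ=-3: eigenvector (-1,2,1).
For λ=3: eigenvector (-1,0,0).
For λ=2: eigenvector (0,1,0).
General solution: K_1e^(-3t)(-1,2,1) + K_2e^(3t)(-1,0,0) + K_3e^(2t)(0,1,0).

x_1(t) = -K_1e^(-3t) - K_2e^(3t), x_2(t) = 2K_1e^(-3t) + K_3e^(2t), x_3(t) = K_1e^(-3t)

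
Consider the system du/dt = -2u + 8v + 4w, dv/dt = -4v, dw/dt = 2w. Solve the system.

Coefficient matrix A = [[-2, 8, 4], [0, -4, 0], [0, 0, 2]].
det(A - λI) = 0 gives eigenvalues λ = -2, -4, 2.
For λ=-2: eigenvector (1,0,0).
For λ=-4: eigenvector (-4,1,0).
For λ=2: eigenvector (1,0,1).
General solution: C_1e^(-2t)(1,0,0) + C_2e^(-4t)(-4,1,0) + C_3e^(2t)(1,0,1).

u(t) = C_1e^(-2t) - 4C_2e^(-4t) + C_3e^(2t), v(t) = C_2e^(-4t), w(t) = C_3e^(2t)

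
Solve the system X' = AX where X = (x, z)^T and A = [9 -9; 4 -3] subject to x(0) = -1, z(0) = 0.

Coefficient matrix A = [[9, -9], [4, -3]].
Characteristic polynomial det(A - λI) = λ^2 - 6λ + 9 = 0.
Single eigenvalue λ = 3 with algebraic multiplicity 2.
Eigenvector v = (3,2); generalized eigenvector w with (A-λI)w=v is (-1,-1).
General solution: e^(3t)[c_1·v + c_2·(t·v + w)].
Applying x(0)=-1, z(0)=0 gives c_1=-1, c_2=-2.

x(t) = -6te^(3t) - e^(3t), z(t) = -4te^(3t)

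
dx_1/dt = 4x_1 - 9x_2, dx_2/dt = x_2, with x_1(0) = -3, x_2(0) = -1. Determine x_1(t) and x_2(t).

Coefficient matrix A = [[4, -9], [0, 1]].
Characteristic polynomial det(A - λI) = λ^2 - 5λ + 4 = 0.
Eigenvalues λ = 4, 1.
For λ=4: (A-λI) row 1 is [0, -9], so an eigenvector is (1, 0).
For λ=1: (A-λI) row 1 is [3, -9], so an eigenvector is (-3, -1).
General solution: c_1e^(4t)(1,0) + c_2e^(t)(-3,-1).
Applying x_1(0)=-3, x_2(0)=-1 gives c_1=0, c_2=1.

x_1(t) = -3e^(t), x_2(t) = -e^(t)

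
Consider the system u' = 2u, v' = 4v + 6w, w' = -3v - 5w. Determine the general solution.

Coefficient matrix A = [[2, 0, 0], [0, 4, 6], [0, -3, -5]].
det(A - λI) = 0 gives eigenvalues λ = 2, -2, 1.
For λ=2: eigenvector (1,0,0).
For λ=-2: eigenvector (0,-1,1).
For λ=1: eigenvector (0,-2,1).
General solution: C_1e^(2t)(1,0,0) + C_2e^(-2t)(0,-1,1) + C_3e^(t)(0,-2,1).

u(t) = C_1e^(2t), v(t) = -C_2e^(-2t) - 2C_3e^(t), w(t) = C_2e^(-2t) + C_3e^(t)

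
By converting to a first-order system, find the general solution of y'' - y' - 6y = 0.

Let x_1 = y, x_2 = y'. Then x_1' = x_2 and x_2' = 6x_1 + x_2.
A = [[0,1],[6,1]]; det(A-λI) = λ^2 - λ - 6.
Eigenvalues λ = -2, 3 with eigenvectors (1,-2), (1,3).

y(t) = K_1e^(-2t) + K_2e^(3t)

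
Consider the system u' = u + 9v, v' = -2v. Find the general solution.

u(t) = -3C_1e^(-2t) + C_2e^(t), v(t) = C_1e^(-2t)

Coefficient matrix A = [[1, 9], [0, -2]].
Characteristic polynomial det(A - λI) = λ^2 + λ - 2 = 0.
Eigenvalues λ = -2, 1.
For λ=-2: (A-λI) row 1 is [3, 9], so an eigenvector is (-3, 1).
For λ=1: (A-λI) row 1 is [0, 9], so an eigenvector is (1, 0).
General solution: C_1e^(-2t)(-3,1) + C_2e^(t)(1,0).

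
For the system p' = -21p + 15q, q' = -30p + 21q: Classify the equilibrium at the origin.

A = [[-21,15],[-30,21]]; det(A-λI) = λ^2 + 9.
λ = 0 ± 3i: zero real part.

center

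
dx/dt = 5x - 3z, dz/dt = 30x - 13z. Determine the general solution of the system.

Coefficient matrix A = [[5, -3], [30, -13]].
Characteristic polynomial det(A - λI) = λ^2 + 8λ + 25 = 0.
Eigenvalues λ = -4 ± 3i (complex conjugate pair).
For λ=-4+3i: an eigenvector is (0,1) - i(-1,-3) = (0 + i, 1 + 3i).
A real fundamental pair from Re and Im of e^((-4+3i)t)v: X_1 = e^(-4t)(cos(3t)·(0,1) + sin(3t)·(-1,-3)), X_2 = e^(-4t)(sin(3t)·(0,1) - cos(3t)·(-1,-3)).
General solution: c_1X_1 + c_2X_2.

x(t) = -c_1e^(-4t)sin(3t) + c_2e^(-4t)cos(3t), z(t) = -3c_1e^(-4t)sin(3t) + c_1e^(-4t)cos(3t) + c_2e^(-4t)sin(3t) + 3c_2e^(-4t)cos(3t)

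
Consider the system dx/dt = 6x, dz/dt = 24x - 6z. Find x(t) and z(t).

Coefficient matrix A = [[6, 0], [24, -6]].
Characteristic polynomial det(A - λI) = λ^2 - 36 = 0.
Eigenvalues λ = -6, 6.
For λ=-6: (A-λI) row 1 is [12, 0], so an eigenvector is (0, 1).
For λ=6: (A-λI) row 2 is [24, -12], so an eigenvector is (1, 2).
General solution: C_1e^(-6t)(0,1) + C_2e^(6t)(1,2).

x(t) = C_2e^(6t), z(t) = C_1e^(-6t) + 2C_2e^(6t)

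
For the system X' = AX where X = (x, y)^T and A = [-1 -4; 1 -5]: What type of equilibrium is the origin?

stable improper node

A = [[-1,-4],[1,-5]]; det(A-λI) = λ^2 + 6λ + 9.
repeated λ = -3 with a single eigenvector.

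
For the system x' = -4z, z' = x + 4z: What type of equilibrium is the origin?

A = [[0,-4],[1,4]]; det(A-λI) = λ^2 - 4λ + 4.
repeated λ = 2 with a single eigenvector.

unstable improper node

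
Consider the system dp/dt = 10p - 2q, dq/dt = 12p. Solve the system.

Coefficient matrix A = [[10, -2], [12, 0]].
Characteristic polynomial det(A - λI) = λ^2 - 10λ + 24 = 0.
Eigenvalues λ = 4, 6.
For λ=4: (A-λI) row 1 is [6, -2], so an eigenvector is (-1, -3).
For λ=6: (A-λI) row 1 is [4, -2], so an eigenvector is (1, 2).
General solution: K_1e^(4t)(-1,-3) + K_2e^(6t)(1,2).

p(t) = -K_1e^(4t) + K_2e^(6t), q(t) = -3K_1e^(4t) + 2K_2e^(6t)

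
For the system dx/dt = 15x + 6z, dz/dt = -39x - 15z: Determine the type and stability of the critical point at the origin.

A = [[15,6],[-39,-15]]; det(A-λI) = λ^2 + 9.
λ = 0 ± 3i: zero real part.

center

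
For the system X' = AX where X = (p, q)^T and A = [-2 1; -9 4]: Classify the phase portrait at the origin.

unstable improper node

A = [[-2,1],[-9,4]]; det(A-λI) = λ^2 - 2λ + 1.
repeated λ = 1 with a single eigenvector.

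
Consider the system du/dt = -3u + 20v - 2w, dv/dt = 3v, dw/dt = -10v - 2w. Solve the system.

u(t) = C_1e^(-3t) + 4C_2e^(3t) - 2C_3e^(-2t), v(t) = C_2e^(3t), w(t) = -2C_2e^(3t) + C_3e^(-2t)

Coefficient matrix A = [[-3, 20, -2], [0, 3, 0], [0, -10, -2]].
det(A - λI) = 0 gives eigenvalues λ = -3, 3, -2.
For λ=-3: eigenvector (1,0,0).
For λ=3: eigenvector (4,1,-2).
For λ=-2: eigenvector (-2,0,1).
General solution: C_1e^(-3t)(1,0,0) + C_2e^(3t)(4,1,-2) + C_3e^(-2t)(-2,0,1).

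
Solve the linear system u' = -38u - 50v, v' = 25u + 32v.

u(t) = 3K_1e^(-3t)sin(5t) + K_1e^(-3t)cos(5t) + K_2e^(-3t)sin(5t) - 3K_2e^(-3t)cos(5t), v(t) = -2K_1e^(-3t)sin(5t) - K_1e^(-3t)cos(5t) - K_2e^(-3t)sin(5t) + 2K_2e^(-3t)cos(5t)

Coefficient matrix A = [[-38, -50], [25, 32]].
Characteristic polynomial det(A - λI) = λ^2 + 6λ + 34 = 0.
Eigenvalues λ = -3 ± 5i (complex conjugate pair).
For λ=-3+5i: an eigenvector is (1,-1) - i(3,-2) = (1 - 3i, -1 + 2i).
A real fundamental pair from Re and Im of e^((-3+5i)t)v: X_1 = e^(-3t)(cos(5t)·(1,-1) + sin(5t)·(3,-2)), X_2 = e^(-3t)(sin(5t)·(1,-1) - cos(5t)·(3,-2)).
General solution: K_1X_1 + K_2X_2.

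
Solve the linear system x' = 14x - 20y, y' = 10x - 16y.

x(t) = -2K_1e^(4t) + K_2e^(-6t), y(t) = -K_1e^(4t) + K_2e^(-6t)

Coefficient matrix A = [[14, -20], [10, -16]].
Characteristic polynomial det(A - λI) = λ^2 + 2λ - 24 = 0.
Eigenvalues λ = 4, -6.
For λ=4: (A-λI) row 1 is [10, -20], so an eigenvector is (-2, -1).
For λ=-6: (A-λI) row 1 is [20, -20], so an eigenvector is (1, 1).
General solution: K_1e^(4t)(-2,-1) + K_2e^(-6t)(1,1).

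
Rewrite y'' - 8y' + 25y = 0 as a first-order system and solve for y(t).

Let x_1 = y, x_2 = y'. Then x_1' = x_2 and x_2' = -25x_1 + 8x_2.
A = [[0,1],[-25,8]]; det(A-λI) = λ^2 - 8λ + 25.
Eigenvalues λ = 4 ± 3i.

y(t) = C_1e^(4t)cos(3t) + C_2e^(4t)sin(3t)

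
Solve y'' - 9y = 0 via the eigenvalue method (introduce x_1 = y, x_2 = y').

Let x_1 = y, x_2 = y'. Then x_1' = x_2 and x_2' = 9x_1.
A = [[0,1],[9,0]]; det(A-λI) = λ^2 - 9.
Eigenvalues λ = -3, 3 with eigenvectors (1,-3), (1,3).

y(t) = C_1e^(-3t) + C_2e^(3t)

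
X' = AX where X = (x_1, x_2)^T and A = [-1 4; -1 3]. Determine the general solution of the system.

Coefficient matrix A = [[-1, 4], [-1, 3]].
Characteristic polynomial det(A - λI) = λ^2 - 2λ + 1 = 0.
Single eigenvalue λ = 1 with algebraic multiplicity 2.
Eigenvector v = (2,1); generalized eigenvector w with (A-λI)w=v is (1,1).
General solution: e^(t)[K_1·v + K_2·(t·v + w)].

x_1(t) = 2K_1e^(t) + 2K_2te^(t) + K_2e^(t), x_2(t) = K_1e^(t) + K_2te^(t) + K_2e^(t)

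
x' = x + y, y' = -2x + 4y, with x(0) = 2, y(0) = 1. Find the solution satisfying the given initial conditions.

Coefficient matrix A = [[1, 1], [-2, 4]].
Characteristic polynomial det(A - λI) = λ^2 - 5λ + 6 = 0.
Eigenvalues λ = 2, 3.
For λ=2: (A-λI) row 1 is [-1, 1], so an eigenvector is (1, 1).
For λ=3: (A-λI) row 1 is [-2, 1], so an eigenvector is (-1, -2).
General solution: c_1e^(2t)(1,1) + c_2e^(3t)(-1,-2).
Applying x(0)=2, y(0)=1 gives c_1=3, c_2=1.

x(t) = -e^(3t) + 3e^(2t), y(t) = -2e^(3t) + 3e^(2t)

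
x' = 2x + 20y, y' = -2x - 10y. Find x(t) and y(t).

Coefficient matrix A = [[2, 20], [-2, -10]].
Characteristic polynomial det(A - λI) = λ^2 + 8λ + 20 = 0.
Eigenvalues λ = -4 ± 2i (complex conjugate pair).
For λ=-4+2i: an eigenvector is (-3,1) - i(1,0) = (-3 - i, 1).
A real fundamental pair from Re and Im of e^((-4+2i)t)v: X_1 = e^(-4t)(cos(2t)·(-3,1) + sin(2t)·(1,0)), X_2 = e^(-4t)(sin(2t)·(-3,1) - cos(2t)·(1,0)).
General solution: c_1X_1 + c_2X_2.

x(t) = c_1e^(-4t)sin(2t) - 3c_1e^(-4t)cos(2t) - 3c_2e^(-4t)sin(2t) - c_2e^(-4t)cos(2t), y(t) = c_1e^(-4t)cos(2t) + c_2e^(-4t)sin(2t)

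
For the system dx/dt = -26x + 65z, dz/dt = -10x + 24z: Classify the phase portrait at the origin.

stable spiral

A = [[-26,65],[-10,24]]; det(A-λI) = λ^2 + 2λ + 26.
λ = -1 ± 5i: negative real part.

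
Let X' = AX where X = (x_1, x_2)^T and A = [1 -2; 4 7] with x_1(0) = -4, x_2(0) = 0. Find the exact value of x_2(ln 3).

A = [[1,-2],[4,7]]; eigenvalues λ = 3, 5.
Eigenvectors: (-1,1) for λ=3, (1,-2) for λ=5.
From the initial condition, c_1 = 8, c_2 = 4.
x_2(ln 3) = (8)(3^3)(1) + (4)(3^5)(-2) = -1728.

-1728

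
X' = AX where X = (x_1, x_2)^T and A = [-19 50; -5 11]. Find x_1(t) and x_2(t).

x_1(t) = 3C_1e^(-4t)sin(5t) - C_1e^(-4t)cos(5t) - C_2e^(-4t)sin(5t) - 3C_2e^(-4t)cos(5t), x_2(t) = C_1e^(-4t)sin(5t) - C_2e^(-4t)cos(5t)

Coefficient matrix A = [[-19, 50], [-5, 11]].
Characteristic polynomial det(A - λI) = λ^2 + 8λ + 41 = 0.
Eigenvalues λ = -4 ± 5i (complex conjugate pair).
For λ=-4+5i: an eigenvector is (-1,0) - i(3,1) = (-1 - 3i, 0 - i).
A real fundamental pair from Re and Im of e^((-4+5i)t)v: X_1 = e^(-4t)(cos(5t)·(-1,0) + sin(5t)·(3,1)), X_2 = e^(-4t)(sin(5t)·(-1,0) - cos(5t)·(3,1)).
General solution: C_1X_1 + C_2X_2.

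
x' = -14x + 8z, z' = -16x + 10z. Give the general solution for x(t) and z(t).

Coefficient matrix A = [[-14, 8], [-16, 10]].
Characteristic polynomial det(A - λI) = λ^2 + 4λ - 12 = 0.
Eigenvalues λ = -6, 2.
For λ=-6: (A-λI) row 1 is [-8, 8], so an eigenvector is (-1, -1).
For λ=2: (A-λI) row 1 is [-16, 8], so an eigenvector is (1, 2).
General solution: c_1e^(-6t)(-1,-1) + c_2e^(2t)(1,2).

x(t) = -c_1e^(-6t) + c_2e^(2t), z(t) = -c_1e^(-6t) + 2c_2e^(2t)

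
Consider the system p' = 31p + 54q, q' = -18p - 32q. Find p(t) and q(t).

p(t) = -2K_1e^(4t) - 3K_2e^(-5t), q(t) = K_1e^(4t) + 2K_2e^(-5t)

Coefficient matrix A = [[31, 54], [-18, -32]].
Characteristic polynomial det(A - λI) = λ^2 + λ - 20 = 0.
Eigenvalues λ = 4, -5.
For λ=4: (A-λI) row 1 is [27, 54], so an eigenvector is (-2, 1).
For λ=-5: (A-λI) row 1 is [36, 54], so an eigenvector is (-3, 2).
General solution: K_1e^(4t)(-2,1) + K_2e^(-5t)(-3,2).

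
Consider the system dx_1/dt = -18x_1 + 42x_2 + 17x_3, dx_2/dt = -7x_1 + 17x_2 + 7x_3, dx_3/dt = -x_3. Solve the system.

x_1(t) = 3c_1e^(-4t) + c_2e^(-t) + 2c_3e^(3t), x_2(t) = c_1e^(-4t) + c_3e^(3t), x_3(t) = c_2e^(-t)

Coefficient matrix A = [[-18, 42, 17], [-7, 17, 7], [0, 0, -1]].
det(A - λI) = 0 gives eigenvalues λ = -4, -1, 3.
For λ=-4: eigenvector (3,1,0).
For λ=-1: eigenvector (1,0,1).
For λ=3: eigenvector (2,1,0).
General solution: c_1e^(-4t)(3,1,0) + c_2e^(-t)(1,0,1) + c_3e^(3t)(2,1,0).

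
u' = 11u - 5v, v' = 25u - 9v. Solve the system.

Coefficient matrix A = [[11, -5], [25, -9]].
Characteristic polynomial det(A - λI) = λ^2 - 2λ + 26 = 0.
Eigenvalues λ = 1 ± 5i (complex conjugate pair).
For λ=1+5i: an eigenvector is (-1,-2) - i(0,-1) = (-1, -2 + i).
A real fundamental pair from Re and Im of e^((1+5i)t)v: X_1 = e^(t)(cos(5t)·(-1,-2) + sin(5t)·(0,-1)), X_2 = e^(t)(sin(5t)·(-1,-2) - cos(5t)·(0,-1)).
General solution: C_1X_1 + C_2X_2.

u(t) = -C_1e^(t)cos(5t) - C_2e^(t)sin(5t), v(t) = -C_1e^(t)sin(5t) - 2C_1e^(t)cos(5t) - 2C_2e^(t)sin(5t) + C_2e^(t)cos(5t)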